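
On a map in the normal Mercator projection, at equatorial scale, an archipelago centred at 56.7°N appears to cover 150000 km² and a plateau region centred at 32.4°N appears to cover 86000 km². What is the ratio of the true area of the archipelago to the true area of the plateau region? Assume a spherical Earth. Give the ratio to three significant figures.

0.737

Since Mercator area scale is 1/cos²φ, the true area equals the apparent area multiplied by cos²φ.
True area of archipelago: 150000 × cos²(56.7°) = 150000 × 0.3014 = 45210 km².
True area of plateau region: 86000 × cos²(32.4°) = 86000 × 0.7129 = 61310 km².
Ratio = 45210 / 61310 ≈ 0.737.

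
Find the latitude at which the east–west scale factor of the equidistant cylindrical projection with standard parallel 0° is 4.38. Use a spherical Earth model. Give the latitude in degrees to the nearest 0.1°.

76.8°

Plate carrée: h = 1, k = sec φ along parallels.
sec φ = 4.38  ⇒  cos φ = 0.2283  ⇒  φ ≈ 76.8°.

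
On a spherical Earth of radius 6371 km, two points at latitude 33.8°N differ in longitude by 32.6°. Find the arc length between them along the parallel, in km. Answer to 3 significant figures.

Arc length along a parallel = R cos φ · Δλ (with Δλ in radians).
= 6371 × cos 33.8° × (32.6° × π/180) = 6371 × 0.8310 × 0.5690 ≈ 3010 km.

3010 km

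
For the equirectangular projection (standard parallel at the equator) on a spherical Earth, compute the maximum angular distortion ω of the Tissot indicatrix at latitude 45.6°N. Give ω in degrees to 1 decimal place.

20.4°

In the plate carrée (x = Rλ, y = Rφ), meridians are true-scale (h = 1) and parallels are stretched by k = sec φ.
At 45.6°: h = 1.000, k = 1.429; principal scales a = 1.429, b = 1.000.
sin(ω/2) = (a − b)/(a + b) = 0.4293/2.429 = 0.1767, so ω = 2 arcsin(0.1767) ≈ 20.4°.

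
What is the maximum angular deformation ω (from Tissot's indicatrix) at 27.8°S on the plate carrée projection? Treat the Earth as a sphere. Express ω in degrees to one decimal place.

7.0°

In the plate carrée (x = Rλ, y = Rφ), meridians are true-scale (h = 1) and parallels are stretched by k = sec φ.
At 27.8°: h = 1.000, k = 1.130; principal scales a = 1.130, b = 1.000.
sin(ω/2) = (a − b)/(a + b) = 0.1305/2.130 = 0.06124, so ω = 2 arcsin(0.06124) ≈ 7.0°.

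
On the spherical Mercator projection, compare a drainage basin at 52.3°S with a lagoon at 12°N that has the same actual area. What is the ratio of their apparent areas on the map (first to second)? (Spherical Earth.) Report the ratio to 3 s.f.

Mercator is conformal with k = sec φ, so areal scale = k² = sec²φ.
At 52.3°: sec²(52.3°) = 1/0.6115² = 2.674.
At 12°: sec²(12°) = 1/0.9781² = 1.045.
Ratio = 2.674/1.045 = cos²(12°)/cos²(52.3°) ≈ 2.56.

2.56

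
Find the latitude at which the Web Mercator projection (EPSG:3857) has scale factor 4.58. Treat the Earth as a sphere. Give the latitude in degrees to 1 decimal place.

77.4°

Mercator scale is k = sec φ = 1/cos φ.
1/cos φ = 4.58  ⇒  cos φ = 0.2183  ⇒  φ = arccos(0.2183) ≈ 77.4°.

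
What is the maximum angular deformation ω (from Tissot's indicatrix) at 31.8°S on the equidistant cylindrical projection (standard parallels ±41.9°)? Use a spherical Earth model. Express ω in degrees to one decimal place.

7.6°

With standard parallel φ₀ = 41.9°, the equirectangular projection gives x = Rλ cos φ₀, y = Rφ, so h = 1 and k = cos 41.9° / cos φ.
At 31.8°: h = 1.000, k = 0.8758; principal scales a = 1.000, b = 0.8758.
sin(ω/2) = (a − b)/(a + b) = 0.1242/1.876 = 0.06623, so ω = 2 arcsin(0.06623) ≈ 7.6°.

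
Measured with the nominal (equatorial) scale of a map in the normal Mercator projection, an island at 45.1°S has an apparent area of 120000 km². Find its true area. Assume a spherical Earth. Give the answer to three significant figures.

59800 km²

The Mercator projection is conformal; its linear scale factor is the same in every direction and equals sec φ = 1/cos φ.
Areal scale = k² = sec²φ = 1/cos²(45.1°) = 1/0.7059² = 2.007.
True area = apparent / (areal scale) = 120000 / 2.007 ≈ 59800 km².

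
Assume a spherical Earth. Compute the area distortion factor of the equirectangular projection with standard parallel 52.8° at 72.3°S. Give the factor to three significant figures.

The equidistant cylindrical projection with φ₀ = 52.8° has h = 1 (meridians true) and k = cos φ₀ / cos φ along parallels.
Areal scale = h·k = 1 × cos φ₀ / cos φ; at 72.3°, h = 1.000, k = 1.989, so h·k = 1.989.

1.99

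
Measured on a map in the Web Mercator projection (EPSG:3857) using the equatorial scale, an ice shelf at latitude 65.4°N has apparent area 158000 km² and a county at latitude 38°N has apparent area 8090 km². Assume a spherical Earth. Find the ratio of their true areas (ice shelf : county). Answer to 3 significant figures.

On Mercator the areal scale is sec²φ, so true area = apparent × cos²φ.
True area of ice shelf: 158000 × cos²(65.4°) = 158000 × 0.1733 = 27380 km².
True area of county: 8090 × cos²(38°) = 8090 × 0.6210 = 5024 km².
Ratio = 27380 / 5024 ≈ 5.45.

5.45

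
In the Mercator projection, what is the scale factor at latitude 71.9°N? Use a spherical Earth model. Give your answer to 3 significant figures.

The Mercator projection is conformal; its linear scale factor is the same in every direction and equals sec φ = 1/cos φ.
k = 1/cos 71.9° = 1/0.3107 = 3.219.

3.22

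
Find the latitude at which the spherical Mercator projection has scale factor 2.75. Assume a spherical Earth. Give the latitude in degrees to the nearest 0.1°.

Mercator scale is k = sec φ = 1/cos φ.
1/cos φ = 2.75  ⇒  cos φ = 0.3636  ⇒  φ = arccos(0.3636) ≈ 68.7°.

68.7°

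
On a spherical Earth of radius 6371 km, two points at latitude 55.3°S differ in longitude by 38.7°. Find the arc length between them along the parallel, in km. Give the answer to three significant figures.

Arc length along a parallel = R cos φ · Δλ (with Δλ in radians).
= 6371 × cos 55.3° × (38.7° × π/180) = 6371 × 0.5693 × 0.6754 ≈ 2450 km.

2450 km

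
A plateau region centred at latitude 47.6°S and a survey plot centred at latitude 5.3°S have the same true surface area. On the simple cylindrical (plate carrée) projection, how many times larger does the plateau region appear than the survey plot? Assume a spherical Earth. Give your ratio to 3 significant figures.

In the plate carrée (x = Rλ, y = Rφ), meridians are true-scale (h = 1) and parallels are stretched by k = sec φ.
Areal scale at 47.6°: h·k = 1.000 × 1.483 = 1.483.
Areal scale at 5.3°: h·k = 1.000 × 1.004 = 1.004.
Ratio = 1.483/1.004 ≈ 1.48.

1.48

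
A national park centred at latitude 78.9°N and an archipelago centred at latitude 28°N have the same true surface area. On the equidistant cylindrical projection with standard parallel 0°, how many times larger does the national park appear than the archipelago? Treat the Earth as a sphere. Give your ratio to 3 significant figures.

4.59

In the plate carrée (x = Rλ, y = Rφ), meridians are true-scale (h = 1) and parallels are stretched by k = sec φ.
Areal scale at 78.9°: h·k = 1.000 × 5.194 = 5.194.
Areal scale at 28°: h·k = 1.000 × 1.133 = 1.133.
Ratio = 5.194/1.133 ≈ 4.59.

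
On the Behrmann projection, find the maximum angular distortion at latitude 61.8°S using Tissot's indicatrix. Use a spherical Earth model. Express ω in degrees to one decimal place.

65.5°

Behrmann is a cylindrical equal-area projection with standard parallels at ±30°. For cylindrical equal-area with standard parallel φ₀, h = cos φ / cos φ₀ and k = cos φ₀ / cos φ, so h·k = 1.
At 61.8°: h = 0.5457, k = 1.833; principal scales a = 1.833, b = 0.5457.
sin(ω/2) = (a − b)/(a + b) = 1.287/2.378 = 0.5411, so ω = 2 arcsin(0.5411) ≈ 65.5°.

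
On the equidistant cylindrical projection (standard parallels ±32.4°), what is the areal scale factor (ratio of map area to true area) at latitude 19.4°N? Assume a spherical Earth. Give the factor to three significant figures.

With standard parallel φ₀ = 32.4°, the equirectangular projection gives x = Rλ cos φ₀, y = Rφ, so h = 1 and k = cos 32.4° / cos φ.
Areal scale = h·k = 1 × cos φ₀ / cos φ; at 19.4°, h = 1.000, k = 0.8952, so h·k = 0.8952.

0.895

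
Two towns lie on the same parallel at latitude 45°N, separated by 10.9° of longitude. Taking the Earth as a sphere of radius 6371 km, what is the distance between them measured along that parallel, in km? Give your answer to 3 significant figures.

Arc length along a parallel = R cos φ · Δλ (with Δλ in radians).
= 6371 × cos 45° × (10.9° × π/180) = 6371 × 0.7071 × 0.1902 ≈ 857 km.

857 km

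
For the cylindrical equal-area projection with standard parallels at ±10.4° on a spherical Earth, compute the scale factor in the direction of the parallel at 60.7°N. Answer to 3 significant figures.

2.01

For cylindrical equal-area with standard parallel φ₀, h = cos φ / cos φ₀ and k = cos φ₀ / cos φ, so h·k = 1.
k = cos 10.4° / cos 60.7° = 0.9836/0.4894 = 2.010.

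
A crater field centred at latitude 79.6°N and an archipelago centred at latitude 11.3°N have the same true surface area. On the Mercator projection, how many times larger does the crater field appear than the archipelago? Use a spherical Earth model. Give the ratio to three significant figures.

29.5

Mercator is conformal with k = sec φ, so areal scale = k² = sec²φ.
At 79.6°: sec²(79.6°) = 1/0.1805² = 30.69.
At 11.3°: sec²(11.3°) = 1/0.9806² = 1.040.
Ratio = 30.69/1.040 = cos²(11.3°)/cos²(79.6°) ≈ 29.5.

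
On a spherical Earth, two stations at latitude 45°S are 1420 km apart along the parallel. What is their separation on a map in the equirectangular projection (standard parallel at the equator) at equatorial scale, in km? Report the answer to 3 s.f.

2010 km

Plate carrée maps x = Rλ, y = Rφ. The meridian scale is h = 1 and the parallel scale is k = 1/cos φ = sec φ.
Along the parallel, k = sec 45° = 1/0.7071 = 1.414.
Map distance = 1420 × 1.414 ≈ 2010 km.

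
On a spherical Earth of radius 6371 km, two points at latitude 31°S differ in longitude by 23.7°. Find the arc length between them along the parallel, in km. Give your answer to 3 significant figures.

2260 km

Arc length along a parallel = R cos φ · Δλ (with Δλ in radians).
= 6371 × cos 31° × (23.7° × π/180) = 6371 × 0.8572 × 0.4136 ≈ 2260 km.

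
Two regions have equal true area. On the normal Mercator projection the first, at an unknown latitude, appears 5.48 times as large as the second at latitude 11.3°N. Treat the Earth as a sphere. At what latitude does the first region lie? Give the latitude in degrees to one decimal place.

65.2°

Mercator areal scale is sec²φ, so apparent-area ratio = sec²φ₁ / sec²φ₂ = cos²φ₂ / cos²φ₁.
cos²φ₂ / cos²φ₁ = 5.48  ⇒  cos φ₁ = cos 11.3° / √5.48 = 0.9806/2.341 = 0.4189.
φ₁ = arccos(0.4189) ≈ 65.2°.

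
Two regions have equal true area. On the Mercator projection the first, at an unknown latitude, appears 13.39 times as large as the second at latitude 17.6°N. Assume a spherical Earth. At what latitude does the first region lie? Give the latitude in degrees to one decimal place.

74.9°

Mercator areal scale is sec²φ, so apparent-area ratio = sec²φ₁ / sec²φ₂ = cos²φ₂ / cos²φ₁.
cos²φ₂ / cos²φ₁ = 13.39  ⇒  cos φ₁ = cos 17.6° / √13.39 = 0.9532/3.659 = 0.2605.
φ₁ = arccos(0.2605) ≈ 74.9°.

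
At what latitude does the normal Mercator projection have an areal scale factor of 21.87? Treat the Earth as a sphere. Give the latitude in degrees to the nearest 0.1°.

Mercator areal scale is sec²φ.
sec²φ = 21.87  ⇒  cos²φ = 0.04572  ⇒  cos φ = 0.2138.
φ = arccos(0.2138) ≈ 77.7°.

77.7°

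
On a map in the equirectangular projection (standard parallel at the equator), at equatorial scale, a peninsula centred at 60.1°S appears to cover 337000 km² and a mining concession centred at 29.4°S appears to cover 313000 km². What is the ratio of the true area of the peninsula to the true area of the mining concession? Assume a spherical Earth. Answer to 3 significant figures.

On the plate carrée, areal scale = h·k = 1 × sec φ, so true area = apparent × cos φ.
True area of peninsula: 337000 × cos(60.1°) = 337000 × 0.4985 = 168000 km².
True area of mining concession: 313000 × cos(29.4°) = 313000 × 0.8712 = 272700 km².
Ratio = 168000 / 272700 ≈ 0.616.

0.616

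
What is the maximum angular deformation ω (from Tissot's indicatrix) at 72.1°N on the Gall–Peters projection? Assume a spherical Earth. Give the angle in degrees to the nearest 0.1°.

The Gall–Peters projection is cylindrical equal-area with φ₀ = 45°. A cylindrical equal-area projection with standard parallel φ₀ has meridian scale h = cos φ / cos φ₀ and parallel scale k = cos φ₀ / cos φ (so areas are preserved, h·k = 1).
At 72.1°: h = 0.4347, k = 2.301; principal scales a = 2.301, b = 0.4347.
sin(ω/2) = (a − b)/(a + b) = 1.866/2.735 = 0.6822, so ω = 2 arcsin(0.6822) ≈ 86.0°.

86.0°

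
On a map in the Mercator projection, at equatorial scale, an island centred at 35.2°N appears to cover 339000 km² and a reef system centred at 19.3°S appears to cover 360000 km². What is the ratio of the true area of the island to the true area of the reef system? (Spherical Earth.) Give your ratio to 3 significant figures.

On Mercator the areal scale is sec²φ, so true area = apparent × cos²φ.
True area of island: 339000 × cos²(35.2°) = 339000 × 0.6677 = 226400 km².
True area of reef system: 360000 × cos²(19.3°) = 360000 × 0.8908 = 320700 km².
Ratio = 226400 / 320700 ≈ 0.706.

0.706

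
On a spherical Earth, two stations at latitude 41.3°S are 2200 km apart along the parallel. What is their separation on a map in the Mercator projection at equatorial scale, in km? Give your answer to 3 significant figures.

The Mercator projection is conformal; its linear scale factor is the same in every direction and equals sec φ = 1/cos φ.
Along the parallel, k = sec 41.3° = 1/0.7513 = 1.331.
Map distance = 2200 × 1.331 ≈ 2930 km.

2930 km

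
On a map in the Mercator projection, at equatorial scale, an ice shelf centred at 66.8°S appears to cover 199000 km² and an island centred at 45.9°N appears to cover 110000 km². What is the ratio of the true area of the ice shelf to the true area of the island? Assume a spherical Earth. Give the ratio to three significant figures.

0.580

On Mercator the areal scale is sec²φ, so true area = apparent × cos²φ.
True area of ice shelf: 199000 × cos²(66.8°) = 199000 × 0.1552 = 30880 km².
True area of island: 110000 × cos²(45.9°) = 110000 × 0.4843 = 53270 km².
Ratio = 30880 / 53270 ≈ 0.580.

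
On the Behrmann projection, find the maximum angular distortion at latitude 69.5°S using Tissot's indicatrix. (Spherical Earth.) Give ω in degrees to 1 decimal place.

The Behrmann projection is cylindrical equal-area with φ₀ = 30°. For cylindrical equal-area with standard parallel φ₀, h = cos φ / cos φ₀ and k = cos φ₀ / cos φ, so h·k = 1.
At 69.5°: h = 0.4044, k = 2.473; principal scales a = 2.473, b = 0.4044.
sin(ω/2) = (a − b)/(a + b) = 2.069/2.877 = 0.7189, so ω = 2 arcsin(0.7189) ≈ 91.9°.

91.9°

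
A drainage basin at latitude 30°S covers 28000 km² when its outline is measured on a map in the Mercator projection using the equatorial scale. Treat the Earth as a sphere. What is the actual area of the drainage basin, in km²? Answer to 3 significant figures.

Mercator is conformal, so the point scale is isotropic: h = k = sec φ = 1/cos φ.
Areal scale = k² = sec²φ = 1/cos²(30°) = 1/0.8660² = 1.333.
True area = apparent / (areal scale) = 28000 / 1.333 ≈ 21000 km².

21000 km²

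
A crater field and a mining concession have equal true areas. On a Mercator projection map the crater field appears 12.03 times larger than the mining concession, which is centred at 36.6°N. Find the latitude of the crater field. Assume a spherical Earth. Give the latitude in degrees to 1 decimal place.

76.6°

On Mercator, (apparent₁)/(apparent₂) = sec²φ₁ / sec²φ₂ when true areas are equal.
cos²φ₂ / cos²φ₁ = 12.03  ⇒  cos φ₁ = cos 36.6° / √12.03 = 0.8028/3.468 = 0.2315.
φ₁ = arccos(0.2315) ≈ 76.6°.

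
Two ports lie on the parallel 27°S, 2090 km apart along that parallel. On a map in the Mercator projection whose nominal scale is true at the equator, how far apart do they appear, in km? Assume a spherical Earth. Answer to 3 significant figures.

The Mercator projection is conformal; its linear scale factor is the same in every direction and equals sec φ = 1/cos φ.
Along the parallel, k = sec 27° = 1/0.8910 = 1.122.
Map distance = 2090 × 1.122 ≈ 2350 km.

2350 km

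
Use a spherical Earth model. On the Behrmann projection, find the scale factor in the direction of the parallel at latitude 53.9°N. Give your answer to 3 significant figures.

1.47

The Behrmann projection is cylindrical equal-area with φ₀ = 30°. Cylindrical equal-area (φ₀ = 30°): h = cos φ / cos 30° along meridians, k = cos 30° / cos φ along parallels; h·k = 1.
k = cos 30° / cos 53.9° = 0.8660/0.5892 = 1.470.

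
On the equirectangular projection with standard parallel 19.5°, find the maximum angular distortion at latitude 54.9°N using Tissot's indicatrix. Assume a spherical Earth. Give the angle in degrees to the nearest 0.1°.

With standard parallel φ₀ = 19.5°, the equirectangular projection gives x = Rλ cos φ₀, y = Rφ, so h = 1 and k = cos 19.5° / cos φ.
At 54.9°: h = 1.000, k = 1.639; principal scales a = 1.639, b = 1.000.
sin(ω/2) = (a − b)/(a + b) = 0.6394/2.639 = 0.2422, so ω = 2 arcsin(0.2422) ≈ 28.0°.

28.0°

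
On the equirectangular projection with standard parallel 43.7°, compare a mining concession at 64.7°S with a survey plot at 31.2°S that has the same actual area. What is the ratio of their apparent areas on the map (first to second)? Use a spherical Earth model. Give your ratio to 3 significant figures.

With standard parallel φ₀ = 43.7°, the equirectangular projection gives x = Rλ cos φ₀, y = Rφ, so h = 1 and k = cos 43.7° / cos φ.
Areal scale at 64.7°: h·k = 1.000 × 1.692 = 1.692.
Areal scale at 31.2°: h·k = 1.000 × 0.8452 = 0.8452.
Ratio = 1.692/0.8452 ≈ 2.00.

2.00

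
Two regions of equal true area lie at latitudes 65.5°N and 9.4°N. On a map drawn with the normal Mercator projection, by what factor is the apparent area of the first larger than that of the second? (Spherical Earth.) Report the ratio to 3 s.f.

Mercator areal scale is sec²φ.
At 65.5°: sec²(65.5°) = 1/0.4147² = 5.815.
At 9.4°: sec²(9.4°) = 1/0.9866² = 1.027.
Ratio = 5.815/1.027 = cos²(9.4°)/cos²(65.5°) ≈ 5.66.

5.66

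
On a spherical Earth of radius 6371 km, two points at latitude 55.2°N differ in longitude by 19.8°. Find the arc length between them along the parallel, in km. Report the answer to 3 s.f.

1260 km

Arc length along a parallel = R cos φ · Δλ (with Δλ in radians).
= 6371 × cos 55.2° × (19.8° × π/180) = 6371 × 0.5707 × 0.3456 ≈ 1260 km.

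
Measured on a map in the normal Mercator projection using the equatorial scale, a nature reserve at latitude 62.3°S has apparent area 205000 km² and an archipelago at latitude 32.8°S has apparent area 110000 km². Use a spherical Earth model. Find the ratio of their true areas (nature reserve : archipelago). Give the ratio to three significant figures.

0.570

On Mercator the areal scale is sec²φ, so true area = apparent × cos²φ.
True area of nature reserve: 205000 × cos²(62.3°) = 205000 × 0.2161 = 44300 km².
True area of archipelago: 110000 × cos²(32.8°) = 110000 × 0.7066 = 77720 km².
Ratio = 44300 / 77720 ≈ 0.570.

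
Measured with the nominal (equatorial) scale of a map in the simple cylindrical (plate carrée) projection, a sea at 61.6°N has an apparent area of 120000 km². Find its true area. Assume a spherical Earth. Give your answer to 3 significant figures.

57100 km²

In the plate carrée (x = Rλ, y = Rφ), meridians are true-scale (h = 1) and parallels are stretched by k = sec φ.
Areal scale = h·k = 1 × sec φ; at 61.6°, h = 1.000, k = 2.103, so h·k = 2.103.
True area = apparent / (areal scale) = 120000 / 2.103 ≈ 57100 km².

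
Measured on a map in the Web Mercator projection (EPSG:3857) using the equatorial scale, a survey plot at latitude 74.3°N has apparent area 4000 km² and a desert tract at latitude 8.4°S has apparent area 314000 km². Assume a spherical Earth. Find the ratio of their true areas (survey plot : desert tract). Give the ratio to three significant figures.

0.000953

On Mercator the areal scale is sec²φ, so true area = apparent × cos²φ.
True area of survey plot: 4000 × cos²(74.3°) = 4000 × 0.07322 = 292.9 km².
True area of desert tract: 314000 × cos²(8.4°) = 314000 × 0.9787 = 307300 km².
Ratio = 292.9 / 307300 ≈ 0.000953.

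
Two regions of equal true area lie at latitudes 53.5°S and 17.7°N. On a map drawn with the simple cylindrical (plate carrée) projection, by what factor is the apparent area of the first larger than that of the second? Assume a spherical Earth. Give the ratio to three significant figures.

1.60

In the plate carrée (x = Rλ, y = Rφ), meridians are true-scale (h = 1) and parallels are stretched by k = sec φ.
Areal scale at 53.5°: h·k = 1.000 × 1.681 = 1.681.
Areal scale at 17.7°: h·k = 1.000 × 1.050 = 1.050.
Ratio = 1.681/1.050 ≈ 1.60.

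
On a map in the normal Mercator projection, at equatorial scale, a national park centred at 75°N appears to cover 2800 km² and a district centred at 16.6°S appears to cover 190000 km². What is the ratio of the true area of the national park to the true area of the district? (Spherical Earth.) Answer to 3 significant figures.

0.00107

Mercator's areal exaggeration is sec²φ; hence true area = (apparent area) · cos²φ.
True area of national park: 2800 × cos²(75°) = 2800 × 0.06699 = 187.6 km².
True area of district: 190000 × cos²(16.6°) = 190000 × 0.9184 = 174500 km².
Ratio = 187.6 / 174500 ≈ 0.00107.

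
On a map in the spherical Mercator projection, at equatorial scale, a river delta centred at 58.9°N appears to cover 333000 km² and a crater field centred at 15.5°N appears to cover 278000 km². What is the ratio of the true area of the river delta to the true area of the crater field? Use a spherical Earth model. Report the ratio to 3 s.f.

Since Mercator area scale is 1/cos²φ, the true area equals the apparent area multiplied by cos²φ.
True area of river delta: 333000 × cos²(58.9°) = 333000 × 0.2668 = 88850 km².
True area of crater field: 278000 × cos²(15.5°) = 278000 × 0.9286 = 258100 km².
Ratio = 88850 / 258100 ≈ 0.344.

0.344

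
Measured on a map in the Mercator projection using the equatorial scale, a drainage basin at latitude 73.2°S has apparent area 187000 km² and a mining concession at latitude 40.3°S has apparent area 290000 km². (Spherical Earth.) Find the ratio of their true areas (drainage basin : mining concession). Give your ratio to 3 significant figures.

0.0926

On Mercator the areal scale is sec²φ, so true area = apparent × cos²φ.
True area of drainage basin: 187000 × cos²(73.2°) = 187000 × 0.08354 = 15620 km².
True area of mining concession: 290000 × cos²(40.3°) = 290000 × 0.5817 = 168700 km².
Ratio = 15620 / 168700 ≈ 0.0926.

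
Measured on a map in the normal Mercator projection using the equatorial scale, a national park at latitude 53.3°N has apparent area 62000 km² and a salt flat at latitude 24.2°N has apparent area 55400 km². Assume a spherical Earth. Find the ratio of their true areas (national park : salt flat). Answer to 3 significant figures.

Mercator's areal exaggeration is sec²φ; hence true area = (apparent area) · cos²φ.
True area of national park: 62000 × cos²(53.3°) = 62000 × 0.3572 = 22140 km².
True area of salt flat: 55400 × cos²(24.2°) = 55400 × 0.8320 = 46090 km².
Ratio = 22140 / 46090 ≈ 0.480.

0.480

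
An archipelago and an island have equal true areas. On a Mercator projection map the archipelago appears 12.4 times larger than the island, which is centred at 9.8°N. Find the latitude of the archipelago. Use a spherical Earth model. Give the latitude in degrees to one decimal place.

73.7°

Mercator areal scale is sec²φ, so apparent-area ratio = sec²φ₁ / sec²φ₂ = cos²φ₂ / cos²φ₁.
cos²φ₂ / cos²φ₁ = 12.4  ⇒  cos φ₁ = cos 9.8° / √12.4 = 0.9854/3.521 = 0.2798.
φ₁ = arccos(0.2798) ≈ 73.7°.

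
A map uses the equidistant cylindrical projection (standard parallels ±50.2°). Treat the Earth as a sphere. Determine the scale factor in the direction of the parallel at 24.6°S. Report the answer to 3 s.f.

The equidistant cylindrical projection with φ₀ = 50.2° has h = 1 (meridians true) and k = cos φ₀ / cos φ along parallels.
k = cos 50.2° / cos 24.6° = 0.6401/0.9092 = 0.7040.

0.704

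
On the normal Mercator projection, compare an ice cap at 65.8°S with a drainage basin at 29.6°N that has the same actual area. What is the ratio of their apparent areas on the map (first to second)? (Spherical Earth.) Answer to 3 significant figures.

Mercator areal scale is sec²φ.
At 65.8°: sec²(65.8°) = 1/0.4099² = 5.951.
At 29.6°: sec²(29.6°) = 1/0.8695² = 1.323.
Ratio = 5.951/1.323 = cos²(29.6°)/cos²(65.8°) ≈ 4.50.

4.50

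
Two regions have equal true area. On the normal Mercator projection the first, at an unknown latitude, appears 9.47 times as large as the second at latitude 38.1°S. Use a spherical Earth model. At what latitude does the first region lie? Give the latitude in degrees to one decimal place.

75.2°

Mercator areal scale is sec²φ, so apparent-area ratio = sec²φ₁ / sec²φ₂ = cos²φ₂ / cos²φ₁.
cos²φ₂ / cos²φ₁ = 9.47  ⇒  cos φ₁ = cos 38.1° / √9.47 = 0.7869/3.077 = 0.2557.
φ₁ = arccos(0.2557) ≈ 75.2°.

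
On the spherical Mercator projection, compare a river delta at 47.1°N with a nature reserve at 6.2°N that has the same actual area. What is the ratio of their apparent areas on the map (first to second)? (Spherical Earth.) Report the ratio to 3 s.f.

2.13

Mercator is conformal with k = sec φ, so areal scale = k² = sec²φ.
At 47.1°: sec²(47.1°) = 1/0.6807² = 2.158.
At 6.2°: sec²(6.2°) = 1/0.9942² = 1.012.
Ratio = 2.158/1.012 = cos²(6.2°)/cos²(47.1°) ≈ 2.13.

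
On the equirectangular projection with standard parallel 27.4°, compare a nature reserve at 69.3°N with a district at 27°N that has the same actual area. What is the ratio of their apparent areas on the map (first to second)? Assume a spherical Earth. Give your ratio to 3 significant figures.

With standard parallel φ₀ = 27.4°, the equirectangular projection gives x = Rλ cos φ₀, y = Rφ, so h = 1 and k = cos 27.4° / cos φ.
Areal scale at 69.3°: h·k = 1.000 × 2.512 = 2.512.
Areal scale at 27°: h·k = 1.000 × 0.9964 = 0.9964.
Ratio = 2.512/0.9964 ≈ 2.52.

2.52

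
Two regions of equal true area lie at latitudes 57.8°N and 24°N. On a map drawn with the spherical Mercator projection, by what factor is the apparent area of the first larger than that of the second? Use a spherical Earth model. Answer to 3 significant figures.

On Mercator, area is exaggerated by sec²φ = 1/cos²φ.
At 57.8°: sec²(57.8°) = 1/0.5329² = 3.522.
At 24°: sec²(24°) = 1/0.9135² = 1.198.
Ratio = 3.522/1.198 = cos²(24°)/cos²(57.8°) ≈ 2.94.

2.94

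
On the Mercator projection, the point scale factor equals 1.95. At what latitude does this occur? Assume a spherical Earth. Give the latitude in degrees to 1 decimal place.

Mercator scale is k = sec φ = 1/cos φ.
1/cos φ = 1.95  ⇒  cos φ = 0.5128  ⇒  φ = arccos(0.5128) ≈ 59.1°.

59.1°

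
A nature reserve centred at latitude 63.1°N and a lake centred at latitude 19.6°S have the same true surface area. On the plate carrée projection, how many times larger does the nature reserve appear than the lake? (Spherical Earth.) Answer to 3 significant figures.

For the equirectangular projection with φ₀ = 0 (plate carrée), h = 1 along meridians and k = sec φ along parallels.
Areal scale at 63.1°: h·k = 1.000 × 2.210 = 2.210.
Areal scale at 19.6°: h·k = 1.000 × 1.062 = 1.062.
Ratio = 2.210/1.062 ≈ 2.08.

2.08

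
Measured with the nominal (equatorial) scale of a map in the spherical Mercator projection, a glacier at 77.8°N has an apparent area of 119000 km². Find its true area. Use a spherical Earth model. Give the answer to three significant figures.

5310 km²

Mercator is conformal, so the point scale is isotropic: h = k = sec φ = 1/cos φ.
Areal scale = k² = sec²φ = 1/cos²(77.8°) = 1/0.2113² = 22.39.
True area = apparent / (areal scale) = 119000 / 22.39 ≈ 5310 km².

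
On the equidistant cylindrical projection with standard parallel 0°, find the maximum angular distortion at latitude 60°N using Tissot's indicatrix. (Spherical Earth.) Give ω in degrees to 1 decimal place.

38.9°

Plate carrée maps x = Rλ, y = Rφ. The meridian scale is h = 1 and the parallel scale is k = 1/cos φ = sec φ.
At 60°: h = 1.000, k = 2.000; principal scales a = 2.000, b = 1.000.
sin(ω/2) = (a − b)/(a + b) = 1.0000/3.000 = 0.3333, so ω = 2 arcsin(0.3333) ≈ 38.9°.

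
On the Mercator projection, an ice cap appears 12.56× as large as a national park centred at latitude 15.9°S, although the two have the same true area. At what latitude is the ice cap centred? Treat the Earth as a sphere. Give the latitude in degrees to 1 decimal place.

For equal true areas on Mercator, apparent areas scale as sec²φ, so the ratio is cos²φ₂ / cos²φ₁.
cos²φ₂ / cos²φ₁ = 12.56  ⇒  cos φ₁ = cos 15.9° / √12.56 = 0.9617/3.544 = 0.2714.
φ₁ = arccos(0.2714) ≈ 74.3°.

74.3°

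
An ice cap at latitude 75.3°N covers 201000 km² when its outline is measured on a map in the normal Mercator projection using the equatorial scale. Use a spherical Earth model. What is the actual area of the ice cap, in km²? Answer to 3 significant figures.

For Mercator, h = k = sec φ (a conformal cylindrical projection has a single point scale, 1/cos φ).
Areal scale = k² = sec²φ = 1/cos²(75.3°) = 1/0.2538² = 15.53.
True area = apparent / (areal scale) = 201000 / 15.53 ≈ 12900 km².

12900 km²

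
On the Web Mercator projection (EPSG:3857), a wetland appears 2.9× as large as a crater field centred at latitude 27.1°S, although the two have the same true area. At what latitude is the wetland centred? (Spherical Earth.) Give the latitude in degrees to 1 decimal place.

Mercator areal scale is sec²φ, so apparent-area ratio = sec²φ₁ / sec²φ₂ = cos²φ₂ / cos²φ₁.
cos²φ₂ / cos²φ₁ = 2.9  ⇒  cos φ₁ = cos 27.1° / √2.9 = 0.8902/1.703 = 0.5228.
φ₁ = arccos(0.5228) ≈ 58.5°.

58.5°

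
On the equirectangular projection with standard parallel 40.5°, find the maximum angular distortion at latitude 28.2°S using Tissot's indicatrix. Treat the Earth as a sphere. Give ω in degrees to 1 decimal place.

In the equirectangular projection with standard parallel φ₀ = 40.5° (x = Rλ cos φ₀, y = Rφ), meridians are true-scale (h = 1) and the parallel scale is k = cos φ₀ / cos φ.
At 28.2°: h = 1.000, k = 0.8628; principal scales a = 1.000, b = 0.8628.
sin(ω/2) = (a − b)/(a + b) = 0.1372/1.863 = 0.07364, so ω = 2 arcsin(0.07364) ≈ 8.4°.

8.4°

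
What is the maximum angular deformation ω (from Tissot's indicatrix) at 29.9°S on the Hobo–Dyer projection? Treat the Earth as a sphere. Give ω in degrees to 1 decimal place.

The Hobo–Dyer projection is cylindrical equal-area with φ₀ = 37.5°. A cylindrical equal-area projection with standard parallel φ₀ has meridian scale h = cos φ / cos φ₀ and parallel scale k = cos φ₀ / cos φ (so areas are preserved, h·k = 1).
At 29.9°: h = 1.093, k = 0.9152; principal scales a = 1.093, b = 0.9152.
sin(ω/2) = (a − b)/(a + b) = 0.1775/2.008 = 0.08842, so ω = 2 arcsin(0.08842) ≈ 10.1°.

10.1°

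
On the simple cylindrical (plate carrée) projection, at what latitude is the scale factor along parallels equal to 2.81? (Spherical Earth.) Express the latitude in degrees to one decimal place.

Plate carrée: h = 1, k = sec φ along parallels.
sec φ = 2.81  ⇒  cos φ = 0.3559  ⇒  φ ≈ 69.2°.

69.2°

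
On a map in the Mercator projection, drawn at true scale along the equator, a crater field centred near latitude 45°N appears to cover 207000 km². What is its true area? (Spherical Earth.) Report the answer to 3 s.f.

The Mercator projection is conformal; its linear scale factor is the same in every direction and equals sec φ = 1/cos φ.
Areal scale = k² = sec²φ = 1/cos²(45°) = 1/0.7071² = 2.000.
True area = apparent / (areal scale) = 207000 / 2.000 ≈ 104000 km².

104000 km²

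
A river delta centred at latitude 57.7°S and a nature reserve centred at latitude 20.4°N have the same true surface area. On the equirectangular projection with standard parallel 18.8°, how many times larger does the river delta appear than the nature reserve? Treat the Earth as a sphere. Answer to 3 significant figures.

In the equirectangular projection with standard parallel φ₀ = 18.8° (x = Rλ cos φ₀, y = Rφ), meridians are true-scale (h = 1) and the parallel scale is k = cos φ₀ / cos φ.
Areal scale at 57.7°: h·k = 1.000 × 1.772 = 1.772.
Areal scale at 20.4°: h·k = 1.000 × 1.010 = 1.010.
Ratio = 1.772/1.010 ≈ 1.75.

1.75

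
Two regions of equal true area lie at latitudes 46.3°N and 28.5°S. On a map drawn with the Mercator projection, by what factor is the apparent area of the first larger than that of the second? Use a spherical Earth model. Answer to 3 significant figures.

1.62

Mercator areal scale is sec²φ.
At 46.3°: sec²(46.3°) = 1/0.6909² = 2.095.
At 28.5°: sec²(28.5°) = 1/0.8788² = 1.295.
Ratio = 2.095/1.295 = cos²(28.5°)/cos²(46.3°) ≈ 1.62.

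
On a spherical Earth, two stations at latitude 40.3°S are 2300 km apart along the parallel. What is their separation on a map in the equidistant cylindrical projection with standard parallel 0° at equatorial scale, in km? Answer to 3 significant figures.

3020 km

In the plate carrée (x = Rλ, y = Rφ), meridians are true-scale (h = 1) and parallels are stretched by k = sec φ.
Along the parallel, k = sec 40.3° = 1/0.7627 = 1.311.
Map distance = 2300 × 1.311 ≈ 3020 km.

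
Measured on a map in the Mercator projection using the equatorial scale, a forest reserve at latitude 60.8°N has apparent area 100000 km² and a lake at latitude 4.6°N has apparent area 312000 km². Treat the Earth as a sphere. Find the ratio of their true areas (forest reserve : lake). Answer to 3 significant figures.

0.0768

Mercator's areal exaggeration is sec²φ; hence true area = (apparent area) · cos²φ.
True area of forest reserve: 100000 × cos²(60.8°) = 100000 × 0.2380 = 23800 km².
True area of lake: 312000 × cos²(4.6°) = 312000 × 0.9936 = 310000 km².
Ratio = 23800 / 310000 ≈ 0.0768.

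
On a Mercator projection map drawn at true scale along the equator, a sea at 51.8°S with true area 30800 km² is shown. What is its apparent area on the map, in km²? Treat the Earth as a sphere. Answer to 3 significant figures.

For Mercator, h = k = sec φ (a conformal cylindrical projection has a single point scale, 1/cos φ).
Areal scale = k² = sec²φ = 1/cos²(51.8°) = 1/0.6184² = 2.615.
Apparent area = 30800 × 2.615 ≈ 80500 km².

80500 km²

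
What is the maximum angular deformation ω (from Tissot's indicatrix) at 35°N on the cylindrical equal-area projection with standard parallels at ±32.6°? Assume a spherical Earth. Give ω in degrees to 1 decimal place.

3.2°

Cylindrical equal-area (φ₀ = 32.6°): h = cos φ / cos 32.6° along meridians, k = cos 32.6° / cos φ along parallels; h·k = 1.
At 35°: h = 0.9723, k = 1.028; principal scales a = 1.028, b = 0.9723.
sin(ω/2) = (a − b)/(a + b) = 0.05610/2.001 = 0.02804, so ω = 2 arcsin(0.02804) ≈ 3.2°.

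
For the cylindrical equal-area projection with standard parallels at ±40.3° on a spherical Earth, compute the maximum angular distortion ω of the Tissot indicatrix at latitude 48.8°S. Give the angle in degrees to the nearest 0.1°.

For cylindrical equal-area with standard parallel φ₀, h = cos φ / cos φ₀ and k = cos φ₀ / cos φ, so h·k = 1.
At 48.8°: h = 0.8637, k = 1.158; principal scales a = 1.158, b = 0.8637.
sin(ω/2) = (a − b)/(a + b) = 0.2942/2.022 = 0.1455, so ω = 2 arcsin(0.1455) ≈ 16.7°.

16.7°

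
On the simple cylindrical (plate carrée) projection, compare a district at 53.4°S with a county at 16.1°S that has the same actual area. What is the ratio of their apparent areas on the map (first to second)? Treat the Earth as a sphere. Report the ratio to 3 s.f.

Plate carrée maps x = Rλ, y = Rφ. The meridian scale is h = 1 and the parallel scale is k = 1/cos φ = sec φ.
Areal scale at 53.4°: h·k = 1.000 × 1.677 = 1.677.
Areal scale at 16.1°: h·k = 1.000 × 1.041 = 1.041.
Ratio = 1.677/1.041 ≈ 1.61.

1.61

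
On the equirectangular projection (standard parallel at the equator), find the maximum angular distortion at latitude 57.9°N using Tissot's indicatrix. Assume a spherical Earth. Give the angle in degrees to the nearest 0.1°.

35.6°

In the plate carrée (x = Rλ, y = Rφ), meridians are true-scale (h = 1) and parallels are stretched by k = sec φ.
At 57.9°: h = 1.000, k = 1.882; principal scales a = 1.882, b = 1.000.
sin(ω/2) = (a − b)/(a + b) = 0.8818/2.882 = 0.3060, so ω = 2 arcsin(0.3060) ≈ 35.6°.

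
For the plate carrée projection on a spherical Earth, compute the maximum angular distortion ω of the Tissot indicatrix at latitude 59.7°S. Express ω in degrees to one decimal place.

Plate carrée maps x = Rλ, y = Rφ. The meridian scale is h = 1 and the parallel scale is k = 1/cos φ = sec φ.
At 59.7°: h = 1.000, k = 1.982; principal scales a = 1.982, b = 1.000.
sin(ω/2) = (a − b)/(a + b) = 0.9821/2.982 = 0.3293, so ω = 2 arcsin(0.3293) ≈ 38.5°.

38.5°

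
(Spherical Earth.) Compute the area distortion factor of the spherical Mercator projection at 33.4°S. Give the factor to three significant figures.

1.43

For Mercator, h = k = sec φ (a conformal cylindrical projection has a single point scale, 1/cos φ).
Areal scale = k² = sec²φ = 1/cos²(33.4°) = 1/0.8348² = 1.435.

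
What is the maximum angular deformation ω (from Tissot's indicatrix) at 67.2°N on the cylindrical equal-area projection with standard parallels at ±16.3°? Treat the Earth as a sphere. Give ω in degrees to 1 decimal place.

92.1°

For cylindrical equal-area with standard parallel φ₀, h = cos φ / cos φ₀ and k = cos φ₀ / cos φ, so h·k = 1.
At 67.2°: h = 0.4037, k = 2.477; principal scales a = 2.477, b = 0.4037.
sin(ω/2) = (a − b)/(a + b) = 2.073/2.881 = 0.7197, so ω = 2 arcsin(0.7197) ≈ 92.1°.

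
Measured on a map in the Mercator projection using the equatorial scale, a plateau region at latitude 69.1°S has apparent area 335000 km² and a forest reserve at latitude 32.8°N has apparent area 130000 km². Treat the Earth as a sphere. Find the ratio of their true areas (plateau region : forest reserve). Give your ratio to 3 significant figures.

0.464

On Mercator the areal scale is sec²φ, so true area = apparent × cos²φ.
True area of plateau region: 335000 × cos²(69.1°) = 335000 × 0.1273 = 42630 km².
True area of forest reserve: 130000 × cos²(32.8°) = 130000 × 0.7066 = 91850 km².
Ratio = 42630 / 91850 ≈ 0.464.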